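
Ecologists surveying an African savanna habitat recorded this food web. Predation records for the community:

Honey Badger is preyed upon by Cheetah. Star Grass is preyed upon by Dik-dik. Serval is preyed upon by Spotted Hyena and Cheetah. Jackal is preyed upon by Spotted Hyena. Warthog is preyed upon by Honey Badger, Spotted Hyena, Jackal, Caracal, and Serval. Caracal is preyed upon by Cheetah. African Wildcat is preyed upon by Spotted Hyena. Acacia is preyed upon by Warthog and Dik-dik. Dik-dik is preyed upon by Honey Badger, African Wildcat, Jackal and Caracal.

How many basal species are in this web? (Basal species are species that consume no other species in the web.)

2

Basal species (no prey listed): Acacia, Star Grass.
Count: 2.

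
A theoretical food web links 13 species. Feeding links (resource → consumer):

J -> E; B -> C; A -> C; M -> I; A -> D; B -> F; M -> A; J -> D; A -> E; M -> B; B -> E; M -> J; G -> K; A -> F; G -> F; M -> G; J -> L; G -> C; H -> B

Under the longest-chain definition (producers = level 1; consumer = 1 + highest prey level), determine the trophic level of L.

M is a producer → level 1.
J eats M → level 2.
L eats J → level 3.

Trophic level 3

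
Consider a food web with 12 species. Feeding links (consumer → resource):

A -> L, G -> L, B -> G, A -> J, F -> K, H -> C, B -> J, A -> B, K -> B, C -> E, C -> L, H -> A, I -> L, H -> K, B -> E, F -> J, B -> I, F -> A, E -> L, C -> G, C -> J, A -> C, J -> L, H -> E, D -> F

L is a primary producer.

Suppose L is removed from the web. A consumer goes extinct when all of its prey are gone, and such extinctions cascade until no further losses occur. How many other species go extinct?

11

Remove L.
Round 1: G (all prey gone), J (all prey gone), I (all prey gone), E (all prey gone) → extinct.
Round 2: B (all prey gone), C (all prey gone) → extinct.
Round 3: A (all prey gone), K (all prey gone) → extinct.
Round 4: F (all prey gone), H (all prey gone) → extinct.
Round 5: D (all prey gone) → extinct.
No further losses. Total secondary extinctions: 11.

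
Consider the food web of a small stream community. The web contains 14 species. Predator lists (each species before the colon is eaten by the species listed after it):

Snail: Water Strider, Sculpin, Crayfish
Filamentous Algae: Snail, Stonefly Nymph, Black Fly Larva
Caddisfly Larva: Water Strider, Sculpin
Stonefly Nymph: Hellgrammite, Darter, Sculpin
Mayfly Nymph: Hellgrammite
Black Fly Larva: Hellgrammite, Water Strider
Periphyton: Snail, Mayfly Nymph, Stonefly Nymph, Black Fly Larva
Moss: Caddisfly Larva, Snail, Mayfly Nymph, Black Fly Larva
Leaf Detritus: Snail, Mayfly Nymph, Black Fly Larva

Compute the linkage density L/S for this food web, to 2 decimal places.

L/S = 1.79

There are L = 25 links among S = 14 species.
L/S = 25/14 = 1.7857 ≈ 1.79.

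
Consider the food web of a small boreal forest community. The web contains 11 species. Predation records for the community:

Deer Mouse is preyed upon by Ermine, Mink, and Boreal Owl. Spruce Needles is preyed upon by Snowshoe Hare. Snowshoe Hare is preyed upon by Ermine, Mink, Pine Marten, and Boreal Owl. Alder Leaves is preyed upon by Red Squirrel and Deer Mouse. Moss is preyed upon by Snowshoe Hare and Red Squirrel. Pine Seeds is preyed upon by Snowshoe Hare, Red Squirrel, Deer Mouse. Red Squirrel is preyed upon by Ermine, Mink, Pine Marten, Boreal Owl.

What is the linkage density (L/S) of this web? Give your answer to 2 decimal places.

L/S = 1.73

There are L = 19 links among S = 11 species.
L/S = 19/11 = 1.7273 ≈ 1.73.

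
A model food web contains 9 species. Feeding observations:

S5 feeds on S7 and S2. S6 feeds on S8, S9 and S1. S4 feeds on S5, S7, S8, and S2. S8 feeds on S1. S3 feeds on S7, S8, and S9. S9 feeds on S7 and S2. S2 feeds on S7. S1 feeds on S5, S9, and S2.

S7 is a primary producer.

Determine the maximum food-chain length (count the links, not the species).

5 links

One longest chain: S7 → S2 → S5 → S1 → S8 → S3.
It has 6 species and 5 links.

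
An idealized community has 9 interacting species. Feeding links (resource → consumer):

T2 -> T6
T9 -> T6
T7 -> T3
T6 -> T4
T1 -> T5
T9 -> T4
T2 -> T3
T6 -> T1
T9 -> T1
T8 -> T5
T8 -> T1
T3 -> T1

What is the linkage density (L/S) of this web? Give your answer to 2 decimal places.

There are L = 12 links among S = 9 species.
L/S = 12/9 = 1.3333 ≈ 1.33.

L/S = 1.33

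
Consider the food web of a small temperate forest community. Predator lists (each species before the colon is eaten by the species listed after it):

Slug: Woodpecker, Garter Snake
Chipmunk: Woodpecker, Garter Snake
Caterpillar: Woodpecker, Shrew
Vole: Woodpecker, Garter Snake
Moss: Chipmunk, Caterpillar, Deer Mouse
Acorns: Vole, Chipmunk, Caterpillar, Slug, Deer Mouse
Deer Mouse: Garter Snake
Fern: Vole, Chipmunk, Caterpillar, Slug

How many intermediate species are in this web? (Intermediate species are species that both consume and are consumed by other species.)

5

Intermediate species (has both prey and predators): Vole, Chipmunk, Caterpillar, Slug, Deer Mouse.
Count: 5.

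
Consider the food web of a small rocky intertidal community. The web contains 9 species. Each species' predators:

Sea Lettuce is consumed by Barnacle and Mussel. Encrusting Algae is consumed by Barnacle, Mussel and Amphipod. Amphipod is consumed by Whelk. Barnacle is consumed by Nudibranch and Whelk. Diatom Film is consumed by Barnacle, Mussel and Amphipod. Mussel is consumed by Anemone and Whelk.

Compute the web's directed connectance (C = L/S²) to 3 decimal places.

C = 0.160

The web has S = 9 species and L = 13 feeding links.
C = L / S² = 13 / 81 = 0.1605 ≈ 0.160.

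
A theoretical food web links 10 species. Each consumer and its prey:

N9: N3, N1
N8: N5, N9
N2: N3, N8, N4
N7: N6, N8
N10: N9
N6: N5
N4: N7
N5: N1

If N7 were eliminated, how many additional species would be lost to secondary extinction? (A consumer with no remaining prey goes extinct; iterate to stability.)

1

Remove N7.
Round 1: N4 (all prey gone) → extinct.
No further losses. Total secondary extinctions: 1.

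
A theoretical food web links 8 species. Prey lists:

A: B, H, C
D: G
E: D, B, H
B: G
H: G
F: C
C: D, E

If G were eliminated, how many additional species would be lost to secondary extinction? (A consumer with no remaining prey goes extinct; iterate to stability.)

7

Remove G.
Round 1: D (all prey gone), B (all prey gone), H (all prey gone) → extinct.
Round 2: E (all prey gone) → extinct.
Round 3: C (all prey gone) → extinct.
Round 4: F (all prey gone), A (all prey gone) → extinct.
No further losses. Total secondary extinctions: 7.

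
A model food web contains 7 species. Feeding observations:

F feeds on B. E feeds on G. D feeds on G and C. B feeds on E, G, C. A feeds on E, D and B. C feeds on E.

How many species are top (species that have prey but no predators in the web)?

2

Top species (has prey, but nothing eats it): F, A.
Count: 2.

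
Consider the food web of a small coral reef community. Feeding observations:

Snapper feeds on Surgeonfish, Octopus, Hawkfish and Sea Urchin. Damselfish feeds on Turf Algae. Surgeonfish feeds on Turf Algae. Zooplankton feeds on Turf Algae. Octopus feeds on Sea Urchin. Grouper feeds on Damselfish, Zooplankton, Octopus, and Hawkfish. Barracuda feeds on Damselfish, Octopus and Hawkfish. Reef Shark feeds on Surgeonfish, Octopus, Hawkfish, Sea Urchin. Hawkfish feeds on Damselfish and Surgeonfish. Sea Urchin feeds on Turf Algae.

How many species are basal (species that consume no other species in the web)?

Basal species (no prey listed): Turf Algae.
Count: 1.

1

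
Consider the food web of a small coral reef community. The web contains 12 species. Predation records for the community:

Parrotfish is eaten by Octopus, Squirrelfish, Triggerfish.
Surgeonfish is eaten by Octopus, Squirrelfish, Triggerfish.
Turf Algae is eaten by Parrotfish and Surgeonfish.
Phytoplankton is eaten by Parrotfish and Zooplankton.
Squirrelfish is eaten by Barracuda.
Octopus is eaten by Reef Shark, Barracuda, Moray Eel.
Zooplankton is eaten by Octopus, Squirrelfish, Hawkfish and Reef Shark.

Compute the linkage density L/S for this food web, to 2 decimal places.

L/S = 1.50

There are L = 18 links among S = 12 species.
L/S = 18/12 = 1.5000 ≈ 1.50.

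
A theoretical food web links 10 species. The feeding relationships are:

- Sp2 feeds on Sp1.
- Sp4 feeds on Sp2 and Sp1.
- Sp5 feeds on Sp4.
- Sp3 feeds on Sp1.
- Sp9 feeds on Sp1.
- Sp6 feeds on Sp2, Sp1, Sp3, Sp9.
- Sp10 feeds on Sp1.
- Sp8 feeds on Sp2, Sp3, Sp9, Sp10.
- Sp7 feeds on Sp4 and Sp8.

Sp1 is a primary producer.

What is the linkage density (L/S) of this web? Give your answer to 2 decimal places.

L/S = 1.70

There are L = 17 links among S = 10 species.
L/S = 17/10 = 1.7000 ≈ 1.70.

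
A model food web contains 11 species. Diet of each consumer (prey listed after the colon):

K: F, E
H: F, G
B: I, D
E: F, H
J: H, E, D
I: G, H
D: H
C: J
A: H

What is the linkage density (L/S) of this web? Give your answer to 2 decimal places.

L/S = 1.45

There are L = 16 links among S = 11 species.
L/S = 16/11 = 1.4545 ≈ 1.45.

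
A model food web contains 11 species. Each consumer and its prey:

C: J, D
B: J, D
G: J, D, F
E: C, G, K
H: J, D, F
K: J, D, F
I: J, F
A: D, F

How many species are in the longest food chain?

3 species

One longest chain: J → K → E.
It has 3 species and 2 links.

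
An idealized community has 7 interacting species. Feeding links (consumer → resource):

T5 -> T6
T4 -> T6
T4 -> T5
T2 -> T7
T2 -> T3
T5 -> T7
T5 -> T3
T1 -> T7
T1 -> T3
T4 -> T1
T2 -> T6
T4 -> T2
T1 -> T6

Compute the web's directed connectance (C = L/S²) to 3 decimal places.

The web has S = 7 species and L = 13 feeding links.
C = L / S² = 13 / 49 = 0.2653 ≈ 0.265.

C = 0.265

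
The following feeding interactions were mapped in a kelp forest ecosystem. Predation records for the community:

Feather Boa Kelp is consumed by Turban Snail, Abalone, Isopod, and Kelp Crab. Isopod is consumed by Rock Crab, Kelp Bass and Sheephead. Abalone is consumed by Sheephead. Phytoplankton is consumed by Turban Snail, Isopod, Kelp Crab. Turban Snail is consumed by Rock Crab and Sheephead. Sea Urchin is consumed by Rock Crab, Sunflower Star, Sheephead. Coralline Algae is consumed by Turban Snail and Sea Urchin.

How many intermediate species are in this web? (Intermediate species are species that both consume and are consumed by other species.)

4

Intermediate species (has both prey and predators): Isopod, Abalone, Turban Snail, Sea Urchin.
Count: 4.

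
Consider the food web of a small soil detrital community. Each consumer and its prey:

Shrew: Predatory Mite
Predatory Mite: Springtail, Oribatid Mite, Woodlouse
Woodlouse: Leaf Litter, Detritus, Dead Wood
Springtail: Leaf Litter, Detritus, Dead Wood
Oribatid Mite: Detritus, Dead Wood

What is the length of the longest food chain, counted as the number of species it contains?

4 species

One longest chain: Leaf Litter → Springtail → Predatory Mite → Shrew.
It has 4 species and 3 links.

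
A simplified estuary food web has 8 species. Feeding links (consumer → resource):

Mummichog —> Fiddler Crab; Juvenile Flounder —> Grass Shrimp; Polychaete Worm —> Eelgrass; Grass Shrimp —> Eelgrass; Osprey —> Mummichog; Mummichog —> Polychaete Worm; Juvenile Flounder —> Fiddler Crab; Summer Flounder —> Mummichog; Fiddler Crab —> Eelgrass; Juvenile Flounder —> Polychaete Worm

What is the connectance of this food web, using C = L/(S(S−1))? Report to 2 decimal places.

The web has S = 8 species and L = 10 feeding links.
C = L / (S(S−1)) = 10 / 56 = 0.1786 ≈ 0.18.

C = 0.18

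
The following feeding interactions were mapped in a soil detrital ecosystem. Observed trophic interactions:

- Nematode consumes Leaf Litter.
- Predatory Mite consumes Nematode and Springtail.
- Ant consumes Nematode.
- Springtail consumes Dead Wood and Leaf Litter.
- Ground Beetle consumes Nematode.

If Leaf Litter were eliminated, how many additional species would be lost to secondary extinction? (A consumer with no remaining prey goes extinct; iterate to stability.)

3

Remove Leaf Litter.
Round 1: Nematode (all prey gone) → extinct.
Round 2: Ant (all prey gone), Ground Beetle (all prey gone) → extinct.
No further losses. Total secondary extinctions: 3.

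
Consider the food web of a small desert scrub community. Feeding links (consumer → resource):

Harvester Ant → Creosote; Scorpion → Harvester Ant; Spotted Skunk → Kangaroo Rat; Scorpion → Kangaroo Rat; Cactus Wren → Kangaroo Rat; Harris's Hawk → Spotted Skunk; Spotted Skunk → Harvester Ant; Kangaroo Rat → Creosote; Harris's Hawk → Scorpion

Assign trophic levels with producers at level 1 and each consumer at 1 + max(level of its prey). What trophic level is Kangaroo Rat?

Creosote is a producer → level 1.
Kangaroo Rat eats Creosote → level 2.

Trophic level 2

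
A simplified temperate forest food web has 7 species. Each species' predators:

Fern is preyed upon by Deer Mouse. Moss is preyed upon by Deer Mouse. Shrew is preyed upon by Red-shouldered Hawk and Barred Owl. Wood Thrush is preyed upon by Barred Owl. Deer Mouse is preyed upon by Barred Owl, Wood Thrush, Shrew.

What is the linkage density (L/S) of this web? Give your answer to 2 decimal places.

L/S = 1.14

There are L = 8 links among S = 7 species.
L/S = 8/7 = 1.1429 ≈ 1.14.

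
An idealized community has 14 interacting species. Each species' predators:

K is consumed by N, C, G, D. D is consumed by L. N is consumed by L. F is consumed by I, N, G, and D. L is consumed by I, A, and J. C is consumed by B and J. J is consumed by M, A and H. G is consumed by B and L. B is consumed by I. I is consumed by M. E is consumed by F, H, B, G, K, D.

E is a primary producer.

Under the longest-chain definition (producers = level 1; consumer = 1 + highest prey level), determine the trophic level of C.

Trophic level 3

E is a producer → level 1.
K eats E → level 2.
C eats K → level 3.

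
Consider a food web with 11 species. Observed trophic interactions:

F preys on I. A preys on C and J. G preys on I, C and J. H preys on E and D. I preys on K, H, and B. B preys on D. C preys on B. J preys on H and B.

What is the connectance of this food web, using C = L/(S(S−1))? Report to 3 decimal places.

The web has S = 11 species and L = 15 feeding links.
C = L / (S(S−1)) = 15 / 110 = 0.1364 ≈ 0.136.

C = 0.136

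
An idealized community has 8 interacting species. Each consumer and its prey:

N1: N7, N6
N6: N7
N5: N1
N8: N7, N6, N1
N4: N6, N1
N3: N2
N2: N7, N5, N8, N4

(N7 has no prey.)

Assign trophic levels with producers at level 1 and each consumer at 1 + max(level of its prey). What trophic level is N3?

N7 is a producer → level 1.
N6 eats N7 → level 2.
N1 eats N6 (level 2); other prey at levels: N7 1 → level 3.
N5 eats N1 → level 4.
N2 eats N5 (level 4); other prey at levels: N7 1, N8 4, N4 4 → level 5.
N3 eats N2 → level 6.

Trophic level 6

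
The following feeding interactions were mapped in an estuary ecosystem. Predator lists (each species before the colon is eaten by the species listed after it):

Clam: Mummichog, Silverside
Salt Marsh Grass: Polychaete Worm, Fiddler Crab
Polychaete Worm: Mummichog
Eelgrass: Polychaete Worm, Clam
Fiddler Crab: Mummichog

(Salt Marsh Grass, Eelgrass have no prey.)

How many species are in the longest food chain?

One longest chain: Salt Marsh Grass → Polychaete Worm → Mummichog.
It has 3 species and 2 links.

3 species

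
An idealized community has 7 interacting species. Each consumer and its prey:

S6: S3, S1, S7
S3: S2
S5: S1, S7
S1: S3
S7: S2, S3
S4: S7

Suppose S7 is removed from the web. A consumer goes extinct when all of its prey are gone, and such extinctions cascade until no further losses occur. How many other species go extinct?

Remove S7.
Round 1: S4 (all prey gone) → extinct.
No further losses. Total secondary extinctions: 1.

1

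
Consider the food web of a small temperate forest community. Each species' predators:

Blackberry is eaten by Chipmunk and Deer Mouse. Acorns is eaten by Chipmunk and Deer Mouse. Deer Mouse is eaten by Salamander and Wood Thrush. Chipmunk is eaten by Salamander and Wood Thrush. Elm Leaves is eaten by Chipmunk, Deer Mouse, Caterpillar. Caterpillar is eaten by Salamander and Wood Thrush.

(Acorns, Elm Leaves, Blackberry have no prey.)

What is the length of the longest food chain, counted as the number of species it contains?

One longest chain: Elm Leaves → Caterpillar → Wood Thrush.
It has 3 species and 2 links.

3 species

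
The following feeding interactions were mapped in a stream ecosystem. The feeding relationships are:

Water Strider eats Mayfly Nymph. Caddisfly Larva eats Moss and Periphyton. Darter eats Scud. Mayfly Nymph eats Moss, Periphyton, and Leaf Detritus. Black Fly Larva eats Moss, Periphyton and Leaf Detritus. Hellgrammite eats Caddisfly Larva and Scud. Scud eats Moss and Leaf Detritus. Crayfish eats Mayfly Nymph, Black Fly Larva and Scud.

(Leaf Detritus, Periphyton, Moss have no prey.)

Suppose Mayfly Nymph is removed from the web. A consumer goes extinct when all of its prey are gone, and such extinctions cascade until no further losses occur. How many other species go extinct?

Remove Mayfly Nymph.
Round 1: Water Strider (all prey gone) → extinct.
No further losses. Total secondary extinctions: 1.

1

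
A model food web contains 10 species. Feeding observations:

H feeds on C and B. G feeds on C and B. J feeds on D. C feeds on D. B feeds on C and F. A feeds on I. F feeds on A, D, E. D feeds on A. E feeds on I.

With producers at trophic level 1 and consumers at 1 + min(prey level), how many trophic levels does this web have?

Producers (level 1): I.
Following each consumer down to its lowest-level prey: I → A → D → C → G (levels 1 through 5).
All prey of G (C 4, B 4) are at level 4 or above, so G is at level 1 + 4 = 5.
Every consumer has at least one prey at level 4 or below, so none exceeds level 5.

5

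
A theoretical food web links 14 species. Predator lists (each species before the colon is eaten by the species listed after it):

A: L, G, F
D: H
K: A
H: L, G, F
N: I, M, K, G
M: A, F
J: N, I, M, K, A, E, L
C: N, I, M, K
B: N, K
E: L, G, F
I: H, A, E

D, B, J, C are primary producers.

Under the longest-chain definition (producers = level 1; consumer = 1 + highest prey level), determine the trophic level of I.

B is a producer → level 1.
N eats B (level 1); other prey at levels: J 1, C 1 → level 2.
I eats N (level 2); other prey at levels: J 1, C 1 → level 3.

Trophic level 3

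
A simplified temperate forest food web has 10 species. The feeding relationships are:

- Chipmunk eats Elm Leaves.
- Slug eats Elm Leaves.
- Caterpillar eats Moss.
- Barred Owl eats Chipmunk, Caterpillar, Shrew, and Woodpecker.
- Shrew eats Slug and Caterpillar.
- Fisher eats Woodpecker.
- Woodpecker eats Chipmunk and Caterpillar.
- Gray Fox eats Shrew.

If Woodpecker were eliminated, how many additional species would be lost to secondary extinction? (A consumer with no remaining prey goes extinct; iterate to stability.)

1

Remove Woodpecker.
Round 1: Fisher (all prey gone) → extinct.
No further losses. Total secondary extinctions: 1.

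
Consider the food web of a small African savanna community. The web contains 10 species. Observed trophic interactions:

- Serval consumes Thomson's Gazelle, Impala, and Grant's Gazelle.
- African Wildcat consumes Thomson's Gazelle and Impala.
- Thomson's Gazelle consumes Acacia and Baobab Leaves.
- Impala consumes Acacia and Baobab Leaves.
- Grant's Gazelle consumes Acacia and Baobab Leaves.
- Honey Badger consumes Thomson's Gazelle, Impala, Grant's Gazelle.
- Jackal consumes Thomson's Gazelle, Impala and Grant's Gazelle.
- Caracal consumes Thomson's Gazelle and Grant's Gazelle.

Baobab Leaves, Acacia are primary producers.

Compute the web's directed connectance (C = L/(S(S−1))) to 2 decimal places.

C = 0.21

The web has S = 10 species and L = 19 feeding links.
C = L / (S(S−1)) = 19 / 90 = 0.2111 ≈ 0.21.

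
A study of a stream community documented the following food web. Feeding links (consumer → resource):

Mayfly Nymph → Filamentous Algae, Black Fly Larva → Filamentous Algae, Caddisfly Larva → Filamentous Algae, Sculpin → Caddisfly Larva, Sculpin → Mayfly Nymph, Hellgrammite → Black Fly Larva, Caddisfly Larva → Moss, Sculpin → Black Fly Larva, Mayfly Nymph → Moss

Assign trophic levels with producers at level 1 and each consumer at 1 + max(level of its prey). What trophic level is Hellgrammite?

Trophic level 3

Filamentous Algae is a producer → level 1.
Black Fly Larva eats Filamentous Algae → level 2.
Hellgrammite eats Black Fly Larva → level 3.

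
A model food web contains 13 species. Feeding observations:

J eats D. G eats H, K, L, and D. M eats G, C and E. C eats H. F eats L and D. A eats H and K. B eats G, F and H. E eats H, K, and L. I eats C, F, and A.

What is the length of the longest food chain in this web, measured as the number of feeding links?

2 links

One longest chain: H → C → I.
It has 3 species and 2 links.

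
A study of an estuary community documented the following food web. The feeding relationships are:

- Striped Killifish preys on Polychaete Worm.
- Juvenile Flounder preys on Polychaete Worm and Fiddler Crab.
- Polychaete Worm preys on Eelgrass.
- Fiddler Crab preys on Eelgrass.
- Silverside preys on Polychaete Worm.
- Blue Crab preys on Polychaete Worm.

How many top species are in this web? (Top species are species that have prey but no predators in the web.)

Top species (has prey, but nothing eats it): Juvenile Flounder, Blue Crab, Silverside, Striped Killifish.
Count: 4.

4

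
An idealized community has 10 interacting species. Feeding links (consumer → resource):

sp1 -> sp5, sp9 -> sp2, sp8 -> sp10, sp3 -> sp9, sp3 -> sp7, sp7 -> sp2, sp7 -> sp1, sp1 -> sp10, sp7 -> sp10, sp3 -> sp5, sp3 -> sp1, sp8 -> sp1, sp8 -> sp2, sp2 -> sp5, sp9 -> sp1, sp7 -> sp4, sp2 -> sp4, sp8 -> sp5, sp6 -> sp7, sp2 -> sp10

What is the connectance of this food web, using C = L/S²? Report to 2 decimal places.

The web has S = 10 species and L = 20 feeding links.
C = L / S² = 20 / 100 = 0.2000 ≈ 0.20.

C = 0.20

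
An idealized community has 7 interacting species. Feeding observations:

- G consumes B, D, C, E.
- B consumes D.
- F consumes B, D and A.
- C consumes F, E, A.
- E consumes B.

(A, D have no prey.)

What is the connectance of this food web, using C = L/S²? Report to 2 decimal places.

The web has S = 7 species and L = 12 feeding links.
C = L / S² = 12 / 49 = 0.2449 ≈ 0.24.

C = 0.24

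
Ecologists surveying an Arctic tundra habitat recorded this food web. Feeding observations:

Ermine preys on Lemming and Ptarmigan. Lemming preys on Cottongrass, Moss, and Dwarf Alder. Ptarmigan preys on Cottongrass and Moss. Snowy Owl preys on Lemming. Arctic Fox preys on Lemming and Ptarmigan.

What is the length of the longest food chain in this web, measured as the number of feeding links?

One longest chain: Dwarf Alder → Lemming → Arctic Fox.
It has 3 species and 2 links.

2 links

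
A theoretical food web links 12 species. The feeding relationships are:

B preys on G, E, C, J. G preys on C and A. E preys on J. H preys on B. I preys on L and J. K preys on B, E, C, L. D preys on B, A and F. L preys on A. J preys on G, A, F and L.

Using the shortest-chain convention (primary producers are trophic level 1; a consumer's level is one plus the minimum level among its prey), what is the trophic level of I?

Trophic level 3

A is a producer → level 1.
L eats A → level 2.
I eats L → level 3.
No prey of I is below level 2, so 3 is the minimum.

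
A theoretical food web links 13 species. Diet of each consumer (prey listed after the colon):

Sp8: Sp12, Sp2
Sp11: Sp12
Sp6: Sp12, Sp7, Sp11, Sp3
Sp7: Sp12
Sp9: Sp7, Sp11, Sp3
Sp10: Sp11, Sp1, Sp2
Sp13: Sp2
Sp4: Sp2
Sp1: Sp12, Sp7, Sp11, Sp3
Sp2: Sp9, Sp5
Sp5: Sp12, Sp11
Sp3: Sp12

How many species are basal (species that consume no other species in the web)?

1

Basal species (no prey listed): Sp12.
Count: 1.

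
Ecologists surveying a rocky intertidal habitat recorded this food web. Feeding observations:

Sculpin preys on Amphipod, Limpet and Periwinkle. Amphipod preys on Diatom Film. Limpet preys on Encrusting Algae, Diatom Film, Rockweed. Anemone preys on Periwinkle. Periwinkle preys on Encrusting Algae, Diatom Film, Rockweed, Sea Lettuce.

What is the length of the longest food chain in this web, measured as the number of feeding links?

One longest chain: Rockweed → Limpet → Sculpin.
It has 3 species and 2 links.

2 links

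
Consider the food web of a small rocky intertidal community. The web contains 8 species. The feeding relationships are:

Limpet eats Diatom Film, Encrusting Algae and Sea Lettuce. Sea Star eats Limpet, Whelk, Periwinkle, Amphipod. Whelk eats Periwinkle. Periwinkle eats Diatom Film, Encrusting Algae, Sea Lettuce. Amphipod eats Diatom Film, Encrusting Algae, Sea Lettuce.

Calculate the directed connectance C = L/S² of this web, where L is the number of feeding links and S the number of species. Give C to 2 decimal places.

C = 0.22

The web has S = 8 species and L = 14 feeding links.
C = L / S² = 14 / 64 = 0.2188 ≈ 0.22.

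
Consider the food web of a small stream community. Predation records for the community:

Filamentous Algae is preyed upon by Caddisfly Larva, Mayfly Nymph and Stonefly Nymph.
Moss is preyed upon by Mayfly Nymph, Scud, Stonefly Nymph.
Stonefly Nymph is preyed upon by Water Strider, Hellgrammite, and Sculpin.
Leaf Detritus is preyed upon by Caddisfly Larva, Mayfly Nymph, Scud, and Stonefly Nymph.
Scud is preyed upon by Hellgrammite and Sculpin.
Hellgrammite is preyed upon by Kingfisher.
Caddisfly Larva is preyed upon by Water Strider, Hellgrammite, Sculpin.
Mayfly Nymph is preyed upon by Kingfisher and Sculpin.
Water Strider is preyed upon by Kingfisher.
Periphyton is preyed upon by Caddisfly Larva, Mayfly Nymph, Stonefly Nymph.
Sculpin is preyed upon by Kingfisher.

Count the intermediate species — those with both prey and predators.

7

Intermediate species (has both prey and predators): Scud, Mayfly Nymph, Stonefly Nymph, Caddisfly Larva, Water Strider, Hellgrammite, Sculpin.
Count: 7.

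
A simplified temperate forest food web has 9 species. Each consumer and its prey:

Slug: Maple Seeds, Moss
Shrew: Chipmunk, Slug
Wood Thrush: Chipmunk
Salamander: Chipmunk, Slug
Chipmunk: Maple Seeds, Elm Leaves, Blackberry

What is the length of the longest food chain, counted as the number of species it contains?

3 species

One longest chain: Maple Seeds → Chipmunk → Salamander.
It has 3 species and 2 links.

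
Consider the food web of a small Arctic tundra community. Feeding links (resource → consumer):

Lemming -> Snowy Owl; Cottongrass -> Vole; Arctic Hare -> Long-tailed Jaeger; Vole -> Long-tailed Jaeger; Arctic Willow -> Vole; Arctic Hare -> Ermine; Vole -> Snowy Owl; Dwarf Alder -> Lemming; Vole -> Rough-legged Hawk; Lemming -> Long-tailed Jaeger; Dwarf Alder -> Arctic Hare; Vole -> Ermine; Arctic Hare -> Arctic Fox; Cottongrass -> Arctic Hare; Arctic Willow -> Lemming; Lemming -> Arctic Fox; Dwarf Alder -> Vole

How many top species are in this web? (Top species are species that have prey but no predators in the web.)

5

Top species (has prey, but nothing eats it): Long-tailed Jaeger, Snowy Owl, Rough-legged Hawk, Ermine, Arctic Fox.
Count: 5.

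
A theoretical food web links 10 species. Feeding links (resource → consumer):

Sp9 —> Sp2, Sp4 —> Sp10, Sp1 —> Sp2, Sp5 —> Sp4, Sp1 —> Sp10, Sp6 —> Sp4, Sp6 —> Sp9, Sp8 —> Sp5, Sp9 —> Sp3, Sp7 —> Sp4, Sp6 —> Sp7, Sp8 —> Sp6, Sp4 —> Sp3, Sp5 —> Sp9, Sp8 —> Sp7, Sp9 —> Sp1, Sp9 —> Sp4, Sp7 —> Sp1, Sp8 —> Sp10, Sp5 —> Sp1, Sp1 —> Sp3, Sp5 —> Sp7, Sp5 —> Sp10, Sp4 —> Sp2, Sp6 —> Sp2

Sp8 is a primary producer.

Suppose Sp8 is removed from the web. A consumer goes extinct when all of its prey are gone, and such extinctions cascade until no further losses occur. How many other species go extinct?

9

Remove Sp8.
Round 1: Sp6 (all prey gone), Sp5 (all prey gone) → extinct.
Round 2: Sp9 (all prey gone), Sp7 (all prey gone) → extinct.
Round 3: Sp1 (all prey gone), Sp4 (all prey gone) → extinct.
Round 4: Sp3 (all prey gone), Sp2 (all prey gone), Sp10 (all prey gone) → extinct.
No further losses. Total secondary extinctions: 9.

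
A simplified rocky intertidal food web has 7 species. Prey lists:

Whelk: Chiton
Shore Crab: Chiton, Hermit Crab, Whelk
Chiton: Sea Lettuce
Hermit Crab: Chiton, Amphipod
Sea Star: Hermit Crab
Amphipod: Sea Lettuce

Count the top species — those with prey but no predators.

2

Top species (has prey, but nothing eats it): Shore Crab, Sea Star.
Count: 2.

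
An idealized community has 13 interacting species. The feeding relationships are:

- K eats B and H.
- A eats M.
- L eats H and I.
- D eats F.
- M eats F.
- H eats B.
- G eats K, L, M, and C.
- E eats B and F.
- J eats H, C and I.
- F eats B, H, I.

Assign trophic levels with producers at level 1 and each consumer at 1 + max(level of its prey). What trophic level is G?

B is a producer → level 1.
H eats B → level 2.
F eats H (level 2); other prey at levels: I 1, B 1 → level 3.
M eats F → level 4.
G eats M (level 4); other prey at levels: C 1, L 3, K 3 → level 5.

Trophic level 5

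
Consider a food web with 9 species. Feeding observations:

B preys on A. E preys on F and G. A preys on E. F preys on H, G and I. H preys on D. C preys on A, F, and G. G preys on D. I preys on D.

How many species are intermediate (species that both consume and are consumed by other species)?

6

Intermediate species (has both prey and predators): I, G, H, F, E, A.
Count: 6.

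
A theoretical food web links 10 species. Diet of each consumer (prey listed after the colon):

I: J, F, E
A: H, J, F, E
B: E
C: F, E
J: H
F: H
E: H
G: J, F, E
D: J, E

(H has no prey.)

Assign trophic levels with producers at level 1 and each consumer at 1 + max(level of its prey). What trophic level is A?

H is a producer → level 1.
J eats H → level 2.
A eats J (level 2); other prey at levels: H 1, F 2, E 2 → level 3.

Trophic level 3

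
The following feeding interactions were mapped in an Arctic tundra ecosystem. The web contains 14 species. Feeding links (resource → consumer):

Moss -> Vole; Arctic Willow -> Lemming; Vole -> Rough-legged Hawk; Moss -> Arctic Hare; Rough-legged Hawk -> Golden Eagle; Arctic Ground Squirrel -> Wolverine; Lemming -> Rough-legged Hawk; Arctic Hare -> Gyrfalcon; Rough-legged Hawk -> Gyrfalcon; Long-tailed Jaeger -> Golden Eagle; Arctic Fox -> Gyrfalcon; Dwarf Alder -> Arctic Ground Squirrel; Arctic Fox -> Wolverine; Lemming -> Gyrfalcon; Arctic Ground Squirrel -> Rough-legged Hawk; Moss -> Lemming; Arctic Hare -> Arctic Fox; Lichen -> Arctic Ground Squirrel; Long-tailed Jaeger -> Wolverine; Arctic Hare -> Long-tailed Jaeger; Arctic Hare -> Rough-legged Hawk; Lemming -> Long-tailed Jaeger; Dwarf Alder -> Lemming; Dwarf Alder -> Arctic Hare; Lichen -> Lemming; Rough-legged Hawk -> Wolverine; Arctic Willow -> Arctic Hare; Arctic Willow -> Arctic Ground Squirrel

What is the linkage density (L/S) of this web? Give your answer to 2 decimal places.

L/S = 2.00

There are L = 28 links among S = 14 species.
L/S = 28/14 = 2.0000 ≈ 2.00.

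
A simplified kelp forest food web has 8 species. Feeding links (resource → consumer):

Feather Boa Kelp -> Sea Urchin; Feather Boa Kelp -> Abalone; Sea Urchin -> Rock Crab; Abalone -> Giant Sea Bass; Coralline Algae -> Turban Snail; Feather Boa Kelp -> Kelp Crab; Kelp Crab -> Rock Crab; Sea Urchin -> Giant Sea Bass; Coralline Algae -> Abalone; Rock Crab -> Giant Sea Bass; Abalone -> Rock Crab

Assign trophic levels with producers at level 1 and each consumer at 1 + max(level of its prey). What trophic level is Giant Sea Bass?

Feather Boa Kelp is a producer → level 1.
Sea Urchin eats Feather Boa Kelp → level 2.
Rock Crab eats Sea Urchin (level 2); other prey at levels: Abalone 2, Kelp Crab 2 → level 3.
Giant Sea Bass eats Rock Crab (level 3); other prey at levels: Sea Urchin 2, Abalone 2 → level 4.

Trophic level 4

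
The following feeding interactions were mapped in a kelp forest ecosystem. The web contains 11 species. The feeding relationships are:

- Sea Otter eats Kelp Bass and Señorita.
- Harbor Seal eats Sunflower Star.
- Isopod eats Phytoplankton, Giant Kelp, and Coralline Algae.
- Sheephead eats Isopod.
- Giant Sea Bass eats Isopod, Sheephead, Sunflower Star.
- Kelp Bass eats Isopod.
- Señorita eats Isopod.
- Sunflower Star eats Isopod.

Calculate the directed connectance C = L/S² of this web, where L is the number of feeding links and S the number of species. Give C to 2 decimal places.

C = 0.11

The web has S = 11 species and L = 13 feeding links.
C = L / S² = 13 / 121 = 0.1074 ≈ 0.11.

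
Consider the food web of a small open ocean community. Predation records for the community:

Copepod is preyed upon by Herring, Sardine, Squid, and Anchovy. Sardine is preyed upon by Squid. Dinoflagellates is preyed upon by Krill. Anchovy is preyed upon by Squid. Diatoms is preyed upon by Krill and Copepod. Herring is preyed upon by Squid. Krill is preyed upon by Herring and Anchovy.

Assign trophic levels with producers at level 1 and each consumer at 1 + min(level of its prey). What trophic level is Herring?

Dinoflagellates is a producer → level 1.
Krill eats Dinoflagellates → level 2.
Herring eats Krill → level 3.
No prey of Herring is below level 2, so 3 is the minimum.

Trophic level 3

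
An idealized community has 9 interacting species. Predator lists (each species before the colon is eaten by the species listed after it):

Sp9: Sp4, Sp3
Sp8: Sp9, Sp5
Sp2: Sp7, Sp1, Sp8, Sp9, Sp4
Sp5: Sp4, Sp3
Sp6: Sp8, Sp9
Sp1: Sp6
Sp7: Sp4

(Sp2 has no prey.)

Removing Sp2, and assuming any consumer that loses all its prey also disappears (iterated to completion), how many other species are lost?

8

Remove Sp2.
Round 1: Sp7 (all prey gone), Sp1 (all prey gone) → extinct.
Round 2: Sp6 (all prey gone) → extinct.
Round 3: Sp8 (all prey gone) → extinct.
Round 4: Sp9 (all prey gone), Sp5 (all prey gone) → extinct.
Round 5: Sp4 (all prey gone), Sp3 (all prey gone) → extinct.
No further losses. Total secondary extinctions: 8.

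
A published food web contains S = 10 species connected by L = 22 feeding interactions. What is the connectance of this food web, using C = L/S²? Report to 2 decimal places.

The web has S = 10 species and L = 22 feeding links.
C = L / S² = 22 / 100 = 0.2200 ≈ 0.22.

C = 0.22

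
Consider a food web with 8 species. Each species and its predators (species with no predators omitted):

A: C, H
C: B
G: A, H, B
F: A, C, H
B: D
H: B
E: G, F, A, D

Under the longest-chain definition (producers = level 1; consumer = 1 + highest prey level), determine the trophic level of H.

Trophic level 4

E is a producer → level 1.
G eats E → level 2.
A eats G (level 2); other prey at levels: E 1, F 2 → level 3.
H eats A (level 3); other prey at levels: G 2, F 2 → level 4.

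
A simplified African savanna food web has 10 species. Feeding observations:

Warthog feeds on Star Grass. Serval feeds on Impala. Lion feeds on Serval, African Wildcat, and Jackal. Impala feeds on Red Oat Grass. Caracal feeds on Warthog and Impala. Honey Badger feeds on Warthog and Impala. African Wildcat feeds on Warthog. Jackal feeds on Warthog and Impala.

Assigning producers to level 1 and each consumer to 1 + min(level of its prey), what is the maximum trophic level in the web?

4

Producers (level 1): Star Grass, Red Oat Grass.
Following each consumer down to its lowest-level prey: Star Grass → Warthog → Jackal → Lion (levels 1 through 4).
All prey of Lion (Jackal 3, African Wildcat 3, Serval 3) are at level 3 or above, so Lion is at level 1 + 3 = 4.
Every consumer has at least one prey at level 3 or below, so none exceeds level 4.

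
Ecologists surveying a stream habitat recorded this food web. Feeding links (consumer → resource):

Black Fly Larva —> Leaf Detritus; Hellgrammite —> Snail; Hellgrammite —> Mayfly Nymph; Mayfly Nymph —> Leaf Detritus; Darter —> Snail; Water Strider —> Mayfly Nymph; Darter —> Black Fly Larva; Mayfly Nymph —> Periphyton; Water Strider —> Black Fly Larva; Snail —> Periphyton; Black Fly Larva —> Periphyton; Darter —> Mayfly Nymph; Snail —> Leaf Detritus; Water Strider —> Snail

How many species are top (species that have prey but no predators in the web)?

Top species (has prey, but nothing eats it): Hellgrammite, Water Strider, Darter.
Count: 3.

3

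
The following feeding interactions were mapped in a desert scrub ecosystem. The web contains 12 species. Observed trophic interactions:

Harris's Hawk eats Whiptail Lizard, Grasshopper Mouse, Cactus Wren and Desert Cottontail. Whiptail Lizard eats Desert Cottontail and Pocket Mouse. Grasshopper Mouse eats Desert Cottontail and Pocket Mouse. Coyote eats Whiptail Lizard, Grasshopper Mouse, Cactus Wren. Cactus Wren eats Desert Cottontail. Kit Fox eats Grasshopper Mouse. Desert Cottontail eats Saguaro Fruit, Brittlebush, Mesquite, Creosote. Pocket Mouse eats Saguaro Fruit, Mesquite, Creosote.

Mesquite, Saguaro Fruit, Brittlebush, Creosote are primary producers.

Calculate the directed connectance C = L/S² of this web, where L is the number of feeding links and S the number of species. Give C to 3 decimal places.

The web has S = 12 species and L = 20 feeding links.
C = L / S² = 20 / 144 = 0.1389 ≈ 0.139.

C = 0.139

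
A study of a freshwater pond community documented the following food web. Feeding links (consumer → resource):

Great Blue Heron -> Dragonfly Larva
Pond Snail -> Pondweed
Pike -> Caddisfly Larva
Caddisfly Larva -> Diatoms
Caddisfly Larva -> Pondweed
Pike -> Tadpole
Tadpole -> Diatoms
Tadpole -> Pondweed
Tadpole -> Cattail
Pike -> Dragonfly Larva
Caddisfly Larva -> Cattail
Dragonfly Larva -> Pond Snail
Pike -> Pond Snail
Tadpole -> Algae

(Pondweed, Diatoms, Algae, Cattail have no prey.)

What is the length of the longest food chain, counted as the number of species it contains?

4 species

One longest chain: Pondweed → Pond Snail → Dragonfly Larva → Pike.
It has 4 species and 3 links.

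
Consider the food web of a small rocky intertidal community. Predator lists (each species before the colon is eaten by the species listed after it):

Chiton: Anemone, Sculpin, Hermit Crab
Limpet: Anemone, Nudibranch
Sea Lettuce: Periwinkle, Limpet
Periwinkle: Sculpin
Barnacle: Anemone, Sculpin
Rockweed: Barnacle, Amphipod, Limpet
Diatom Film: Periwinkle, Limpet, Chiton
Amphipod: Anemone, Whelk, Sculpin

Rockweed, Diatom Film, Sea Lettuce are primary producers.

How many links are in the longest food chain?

One longest chain: Rockweed → Barnacle → Anemone.
It has 3 species and 2 links.

2 links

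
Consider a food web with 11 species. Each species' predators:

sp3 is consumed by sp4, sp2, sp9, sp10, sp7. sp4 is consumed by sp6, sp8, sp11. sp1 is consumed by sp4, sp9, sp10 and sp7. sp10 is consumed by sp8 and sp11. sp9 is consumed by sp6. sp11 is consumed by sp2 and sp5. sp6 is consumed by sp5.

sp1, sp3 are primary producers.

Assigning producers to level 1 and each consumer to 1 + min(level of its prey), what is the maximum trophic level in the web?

Producers (level 1): sp1, sp3.
Following each consumer down to its lowest-level prey: sp1 → sp4 → sp11 → sp5 (levels 1 through 4).
All prey of sp5 (sp11 3, sp6 3) are at level 3 or above, so sp5 is at level 1 + 3 = 4.
Every consumer has at least one prey at level 3 or below, so none exceeds level 4.

4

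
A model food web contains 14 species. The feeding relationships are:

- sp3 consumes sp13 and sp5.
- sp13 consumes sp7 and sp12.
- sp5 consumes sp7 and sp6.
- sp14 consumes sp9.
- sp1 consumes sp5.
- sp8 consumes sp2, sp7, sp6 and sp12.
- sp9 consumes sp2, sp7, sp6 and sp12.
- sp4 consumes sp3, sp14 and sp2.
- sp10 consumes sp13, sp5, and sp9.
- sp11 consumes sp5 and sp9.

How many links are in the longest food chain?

3 links

One longest chain: sp6 → sp9 → sp14 → sp4.
It has 4 species and 3 links.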